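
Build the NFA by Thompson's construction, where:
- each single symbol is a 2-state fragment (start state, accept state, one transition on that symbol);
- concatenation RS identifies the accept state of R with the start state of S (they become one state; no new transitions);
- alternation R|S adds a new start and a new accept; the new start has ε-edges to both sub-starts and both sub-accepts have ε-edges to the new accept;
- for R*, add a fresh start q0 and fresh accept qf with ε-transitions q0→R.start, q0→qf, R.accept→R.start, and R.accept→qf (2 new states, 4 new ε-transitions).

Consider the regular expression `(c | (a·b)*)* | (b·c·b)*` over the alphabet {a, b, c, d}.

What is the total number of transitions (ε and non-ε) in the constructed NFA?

By structural recursion:
Each of the 6 symbol leaves contributes 1 transition (1 symbol, 0 ε).
  a·b → 2 transitions (2 symbol, 0 ε)
  (a·b)* → 6 transitions (2 symbol, 4 ε)
  c | (a·b)* → 11 transitions (3 symbol, 8 ε)
  (c | (a·b)*)* → 15 transitions (3 symbol, 12 ε)
  b·c·b → 3 transitions (3 symbol, 0 ε)
  (b·c·b)* → 7 transitions (3 symbol, 4 ε)
  (c | (a·b)*)* | (b·c·b)* → 26 transitions (6 symbol, 20 ε)

26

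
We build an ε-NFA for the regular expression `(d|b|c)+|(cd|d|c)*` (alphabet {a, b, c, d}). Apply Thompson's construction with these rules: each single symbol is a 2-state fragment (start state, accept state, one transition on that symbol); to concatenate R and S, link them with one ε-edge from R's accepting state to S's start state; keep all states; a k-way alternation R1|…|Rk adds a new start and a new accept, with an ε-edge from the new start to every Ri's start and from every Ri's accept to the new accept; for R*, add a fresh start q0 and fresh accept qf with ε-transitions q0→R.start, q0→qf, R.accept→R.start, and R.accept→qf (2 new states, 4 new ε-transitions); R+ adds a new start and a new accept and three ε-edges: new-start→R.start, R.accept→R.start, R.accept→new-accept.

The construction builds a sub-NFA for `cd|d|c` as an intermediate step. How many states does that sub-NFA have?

10

Fragment for `cd|d|c`:
Each of the 4 symbol leaves contributes a 2-state fragment.
  cd = 4 states
  cd|d|c = 10 states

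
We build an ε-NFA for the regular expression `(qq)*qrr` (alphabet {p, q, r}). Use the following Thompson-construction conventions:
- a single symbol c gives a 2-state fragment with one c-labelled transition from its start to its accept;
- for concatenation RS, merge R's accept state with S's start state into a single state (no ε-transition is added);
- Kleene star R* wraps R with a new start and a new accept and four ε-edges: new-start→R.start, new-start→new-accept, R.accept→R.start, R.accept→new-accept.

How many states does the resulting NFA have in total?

8

Bottom-up over the parse tree:
Each of the 5 symbol leaves contributes a 2-state fragment.
  qq : 3 states
  (qq)* : 5 states
  (qq)*qrr : 8 states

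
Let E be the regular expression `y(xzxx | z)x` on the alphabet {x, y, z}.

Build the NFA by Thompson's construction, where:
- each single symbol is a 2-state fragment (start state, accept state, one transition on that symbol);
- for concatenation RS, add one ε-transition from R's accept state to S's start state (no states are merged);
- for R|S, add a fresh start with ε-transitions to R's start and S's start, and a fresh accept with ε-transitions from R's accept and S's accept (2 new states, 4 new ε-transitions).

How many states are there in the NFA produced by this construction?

16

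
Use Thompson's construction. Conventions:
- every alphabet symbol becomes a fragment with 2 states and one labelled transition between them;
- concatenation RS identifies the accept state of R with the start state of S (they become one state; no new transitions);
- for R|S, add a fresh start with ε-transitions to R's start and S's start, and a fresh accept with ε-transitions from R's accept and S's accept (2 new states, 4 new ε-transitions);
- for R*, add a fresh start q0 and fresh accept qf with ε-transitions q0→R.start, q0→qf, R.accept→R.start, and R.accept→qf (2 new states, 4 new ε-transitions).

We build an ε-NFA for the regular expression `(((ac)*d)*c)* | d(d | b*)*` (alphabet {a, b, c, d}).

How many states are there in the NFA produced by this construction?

24

Bottom-up over the parse tree:
Each of the 7 symbol leaves contributes a 2-state fragment.
  ac → 3 states
  (ac)* → 5 states
  (ac)*d → 6 states
  ((ac)*d)* → 8 states
  ((ac)*d)*c → 9 states
  (((ac)*d)*c)* → 11 states
  b* → 4 states
  d | b* → 8 states
  (d | b*)* → 10 states
  d(d | b*)* → 11 states
  (((ac)*d)*c)* | d(d | b*)* → 24 states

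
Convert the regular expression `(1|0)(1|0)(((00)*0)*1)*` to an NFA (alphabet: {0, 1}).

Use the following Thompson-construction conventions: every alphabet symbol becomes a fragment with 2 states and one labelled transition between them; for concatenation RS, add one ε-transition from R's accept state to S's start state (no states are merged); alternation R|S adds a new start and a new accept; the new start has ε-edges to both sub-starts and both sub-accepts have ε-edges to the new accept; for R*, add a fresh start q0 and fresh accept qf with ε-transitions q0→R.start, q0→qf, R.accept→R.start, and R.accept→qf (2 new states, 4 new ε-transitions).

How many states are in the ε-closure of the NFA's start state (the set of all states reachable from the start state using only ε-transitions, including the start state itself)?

Let C(F) = |ε-closure(F.start)| within fragment F, and note whether F accepts ε. Symbol fragments have C = 1 and do not accept ε. Then:
  1|0 → new start ε-reaches every alternative's start; none of them accept ε, so the new accept is not reached: |ε-closure| = 1 + 1 + 1 = 3
  1|0 → new start ε-reaches every alternative's start; none of them accept ε, so the new accept is not reached: |ε-closure| = 1 + 1 + 1 = 3
  00 → same as the first factor's closure: |ε-closure| = 1
  (00)* → |ε-closure| = 1 (new start) + 1 (body) + 1 (new accept) = 3
  (00)*0 → the left operand accepts ε, so the closure extends into the next operand (via the concat ε-link); |ε-closure| = 3 + 1 = 4
  ((00)*0)* → |ε-closure| = 1 (new start) + 4 (body) + 1 (new accept) = 6
  ((00)*0)*1 → |ε-closure| = 6 + 1 = 7 (closure spills across the concat boundary because the left factor accepts ε)
  (((00)*0)*1)* → the star's fresh start ε-reaches both the body's start and the fresh accept: |ε-closure| = 2 + 7 = 9
  (1|0)(1|0)(((00)*0)*1)* → same as the first factor's closure: |ε-closure| = 3

3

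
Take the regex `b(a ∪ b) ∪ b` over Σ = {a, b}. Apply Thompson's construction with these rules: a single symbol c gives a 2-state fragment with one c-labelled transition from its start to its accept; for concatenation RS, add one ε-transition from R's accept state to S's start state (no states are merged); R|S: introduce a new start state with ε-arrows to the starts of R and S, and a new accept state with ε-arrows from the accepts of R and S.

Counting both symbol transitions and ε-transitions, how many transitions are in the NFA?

Recursing over subexpressions:
Each of the 4 symbol leaves contributes 1 transition (1 symbol, 0 ε).
  a ∪ b : 6 transitions (2 symbol, 4 ε)
  b(a ∪ b) : 8 transitions (3 symbol, 5 ε)
  b(a ∪ b) ∪ b : 13 transitions (4 symbol, 9 ε)

13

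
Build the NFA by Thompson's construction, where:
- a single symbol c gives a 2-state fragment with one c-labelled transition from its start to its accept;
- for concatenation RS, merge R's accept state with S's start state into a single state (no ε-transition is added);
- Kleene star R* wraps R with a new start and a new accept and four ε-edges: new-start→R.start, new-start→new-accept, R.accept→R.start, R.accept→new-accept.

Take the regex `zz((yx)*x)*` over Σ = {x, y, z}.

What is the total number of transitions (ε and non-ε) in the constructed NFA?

13

Per subexpression:
Each of the 5 symbol leaves contributes 1 transition (1 symbol, 0 ε).
  yx = 2 transitions (2 symbol, 0 ε)
  (yx)* = 6 transitions (2 symbol, 4 ε)
  (yx)*x = 7 transitions (3 symbol, 4 ε)
  ((yx)*x)* = 11 transitions (3 symbol, 8 ε)
  zz((yx)*x)* = 13 transitions (5 symbol, 8 ε)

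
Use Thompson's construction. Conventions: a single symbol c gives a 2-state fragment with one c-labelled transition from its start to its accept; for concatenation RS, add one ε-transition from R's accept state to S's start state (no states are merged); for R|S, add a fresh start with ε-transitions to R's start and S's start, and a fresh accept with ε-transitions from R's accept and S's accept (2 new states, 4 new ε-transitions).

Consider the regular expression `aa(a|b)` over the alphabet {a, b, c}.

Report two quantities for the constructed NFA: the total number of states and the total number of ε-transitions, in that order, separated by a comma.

10, 6

Building bottom-up:
Each of the 4 symbol leaves contributes 2 states and 0 ε-transitions.
  a|b — 6 states, 4 ε-transitions
  aa(a|b) — 10 states, 6 ε-transitions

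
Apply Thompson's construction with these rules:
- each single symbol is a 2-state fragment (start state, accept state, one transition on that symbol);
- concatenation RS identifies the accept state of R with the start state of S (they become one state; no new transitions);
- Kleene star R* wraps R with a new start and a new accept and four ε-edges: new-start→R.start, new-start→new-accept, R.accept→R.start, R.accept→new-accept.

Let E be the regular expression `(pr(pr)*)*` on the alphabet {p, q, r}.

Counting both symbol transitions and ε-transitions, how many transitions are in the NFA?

Per subexpression:
Each of the 4 symbol leaves contributes 1 transition (1 symbol, 0 ε).
  pr → 2 transitions (2 symbol, 0 ε)
  (pr)* → 6 transitions (2 symbol, 4 ε)
  pr(pr)* → 8 transitions (4 symbol, 4 ε)
  (pr(pr)*)* → 12 transitions (4 symbol, 8 ε)

12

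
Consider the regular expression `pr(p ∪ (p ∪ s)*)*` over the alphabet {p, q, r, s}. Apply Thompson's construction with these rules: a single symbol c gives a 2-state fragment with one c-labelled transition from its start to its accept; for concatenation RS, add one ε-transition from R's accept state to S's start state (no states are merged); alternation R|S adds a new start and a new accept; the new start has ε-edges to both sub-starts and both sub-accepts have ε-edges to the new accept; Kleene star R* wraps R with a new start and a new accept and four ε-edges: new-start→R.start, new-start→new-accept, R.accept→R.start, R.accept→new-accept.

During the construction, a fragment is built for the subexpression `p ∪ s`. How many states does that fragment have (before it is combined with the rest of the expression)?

6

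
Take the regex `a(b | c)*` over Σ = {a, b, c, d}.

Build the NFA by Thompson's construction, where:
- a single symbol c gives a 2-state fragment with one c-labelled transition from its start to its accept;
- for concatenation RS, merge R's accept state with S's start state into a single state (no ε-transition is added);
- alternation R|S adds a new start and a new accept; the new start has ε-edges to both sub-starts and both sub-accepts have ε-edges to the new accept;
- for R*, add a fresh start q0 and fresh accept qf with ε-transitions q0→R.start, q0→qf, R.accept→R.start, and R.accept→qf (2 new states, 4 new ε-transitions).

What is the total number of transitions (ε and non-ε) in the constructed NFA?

By structural recursion:
Each of the 3 symbol leaves contributes 1 transition (1 symbol, 0 ε).
  b | c : 6 transitions (2 symbol, 4 ε)
  (b | c)* : 10 transitions (2 symbol, 8 ε)
  a(b | c)* : 11 transitions (3 symbol, 8 ε)

11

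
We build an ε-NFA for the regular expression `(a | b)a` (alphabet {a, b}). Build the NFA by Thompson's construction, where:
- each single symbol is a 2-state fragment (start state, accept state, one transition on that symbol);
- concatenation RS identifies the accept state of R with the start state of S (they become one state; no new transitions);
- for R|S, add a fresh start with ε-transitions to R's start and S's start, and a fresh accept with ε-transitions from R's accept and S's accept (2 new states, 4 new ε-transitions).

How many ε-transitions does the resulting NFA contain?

Building bottom-up:
Each of the 3 symbol leaves contributes 0 ε-transitions.
  a | b — 4 ε-transitions
  (a | b)a — 4 ε-transitions

4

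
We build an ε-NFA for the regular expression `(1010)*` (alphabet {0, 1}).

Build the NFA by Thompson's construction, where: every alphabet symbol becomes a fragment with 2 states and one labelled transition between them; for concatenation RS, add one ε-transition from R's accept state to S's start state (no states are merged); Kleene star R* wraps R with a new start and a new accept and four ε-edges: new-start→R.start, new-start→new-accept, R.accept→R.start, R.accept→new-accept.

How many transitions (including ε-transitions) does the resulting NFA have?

11

Recursing over subexpressions:
Each of the 4 symbol leaves contributes 1 transition (1 symbol, 0 ε).
  1010 : 7 transitions (4 symbol, 3 ε)
  (1010)* : 11 transitions (4 symbol, 7 ε)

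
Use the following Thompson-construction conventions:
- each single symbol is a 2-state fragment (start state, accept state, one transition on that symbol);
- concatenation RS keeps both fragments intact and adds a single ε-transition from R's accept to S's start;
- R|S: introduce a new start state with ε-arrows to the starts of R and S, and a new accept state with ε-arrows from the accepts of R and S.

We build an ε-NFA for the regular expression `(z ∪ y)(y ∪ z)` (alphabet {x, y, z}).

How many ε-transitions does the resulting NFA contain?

9

Recursing over subexpressions:
Each of the 4 symbol leaves contributes 0 ε-transitions.
  z ∪ y → 4 ε-transitions
  y ∪ z → 4 ε-transitions
  (z ∪ y)(y ∪ z) → 9 ε-transitions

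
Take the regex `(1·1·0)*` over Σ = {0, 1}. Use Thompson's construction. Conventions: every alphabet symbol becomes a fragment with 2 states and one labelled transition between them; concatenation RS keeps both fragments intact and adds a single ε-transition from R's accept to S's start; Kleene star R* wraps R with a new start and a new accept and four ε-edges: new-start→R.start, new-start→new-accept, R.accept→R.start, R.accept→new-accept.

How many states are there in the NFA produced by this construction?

8

Per subexpression:
Each of the 3 symbol leaves contributes a 2-state fragment.
  1·1·0 = 6 states
  (1·1·0)* = 8 states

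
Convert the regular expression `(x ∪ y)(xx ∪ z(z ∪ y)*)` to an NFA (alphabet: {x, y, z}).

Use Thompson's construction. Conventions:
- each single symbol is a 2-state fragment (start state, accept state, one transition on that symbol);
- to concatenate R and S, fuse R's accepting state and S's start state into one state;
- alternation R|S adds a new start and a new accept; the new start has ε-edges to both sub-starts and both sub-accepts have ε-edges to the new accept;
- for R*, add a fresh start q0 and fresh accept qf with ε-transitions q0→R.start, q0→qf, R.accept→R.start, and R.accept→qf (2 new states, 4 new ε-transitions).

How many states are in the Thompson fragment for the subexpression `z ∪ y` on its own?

6

Fragment for `z ∪ y`:
Each of the 2 symbol leaves contributes a 2-state fragment.
  z ∪ y : 6 states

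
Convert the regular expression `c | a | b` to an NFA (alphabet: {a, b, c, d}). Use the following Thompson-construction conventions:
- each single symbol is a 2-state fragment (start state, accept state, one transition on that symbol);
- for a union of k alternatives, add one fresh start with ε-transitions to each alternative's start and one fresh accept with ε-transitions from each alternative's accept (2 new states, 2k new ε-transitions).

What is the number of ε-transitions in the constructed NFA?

6

Recursing over subexpressions:
Each of the 3 symbol leaves contributes 0 ε-transitions.
  c | a | b — 6 ε-transitions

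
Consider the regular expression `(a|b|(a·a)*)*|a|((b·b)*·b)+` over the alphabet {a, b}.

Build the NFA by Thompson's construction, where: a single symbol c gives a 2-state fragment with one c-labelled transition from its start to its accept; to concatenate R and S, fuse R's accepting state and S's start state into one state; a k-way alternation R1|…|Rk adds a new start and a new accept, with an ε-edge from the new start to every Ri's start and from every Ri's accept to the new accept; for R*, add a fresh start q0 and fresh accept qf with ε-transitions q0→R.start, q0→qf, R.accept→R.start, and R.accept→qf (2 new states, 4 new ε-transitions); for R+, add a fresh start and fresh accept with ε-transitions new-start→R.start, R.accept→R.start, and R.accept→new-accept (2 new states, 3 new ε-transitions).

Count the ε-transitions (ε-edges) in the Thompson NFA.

27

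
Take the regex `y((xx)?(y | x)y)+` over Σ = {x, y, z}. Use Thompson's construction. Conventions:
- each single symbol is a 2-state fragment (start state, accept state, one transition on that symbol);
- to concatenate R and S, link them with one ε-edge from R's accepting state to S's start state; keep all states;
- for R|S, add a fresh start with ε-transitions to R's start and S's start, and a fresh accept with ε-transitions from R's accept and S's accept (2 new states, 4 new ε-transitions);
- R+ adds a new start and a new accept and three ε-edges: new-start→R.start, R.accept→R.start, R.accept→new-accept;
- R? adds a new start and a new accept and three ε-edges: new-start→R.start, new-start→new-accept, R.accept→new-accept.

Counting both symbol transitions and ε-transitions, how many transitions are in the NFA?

By structural recursion:
Each of the 6 symbol leaves contributes 1 transition (1 symbol, 0 ε).
  xx : 3 transitions (2 symbol, 1 ε)
  (xx)? : 6 transitions (2 symbol, 4 ε)
  y | x : 6 transitions (2 symbol, 4 ε)
  (xx)?(y | x)y : 15 transitions (5 symbol, 10 ε)
  ((xx)?(y | x)y)+ : 18 transitions (5 symbol, 13 ε)
  y((xx)?(y | x)y)+ : 20 transitions (6 symbol, 14 ε)

20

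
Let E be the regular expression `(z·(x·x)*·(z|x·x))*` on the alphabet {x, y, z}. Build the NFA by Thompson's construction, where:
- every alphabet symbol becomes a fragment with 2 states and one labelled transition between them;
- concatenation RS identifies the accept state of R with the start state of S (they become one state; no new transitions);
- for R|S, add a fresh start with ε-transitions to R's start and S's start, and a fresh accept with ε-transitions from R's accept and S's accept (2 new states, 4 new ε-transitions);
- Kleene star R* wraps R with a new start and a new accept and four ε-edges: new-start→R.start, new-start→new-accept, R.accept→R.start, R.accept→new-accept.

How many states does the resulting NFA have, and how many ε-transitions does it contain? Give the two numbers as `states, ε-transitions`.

14, 12

Per subexpression:
Each of the 6 symbol leaves contributes 2 states and 0 ε-transitions.
  x·x → 3 states, 0 ε-transitions
  (x·x)* → 5 states, 4 ε-transitions
  x·x → 3 states, 0 ε-transitions
  z|x·x → 7 states, 4 ε-transitions
  z·(x·x)*·(z|x·x) → 12 states, 8 ε-transitions
  (z·(x·x)*·(z|x·x))* → 14 states, 12 ε-transitions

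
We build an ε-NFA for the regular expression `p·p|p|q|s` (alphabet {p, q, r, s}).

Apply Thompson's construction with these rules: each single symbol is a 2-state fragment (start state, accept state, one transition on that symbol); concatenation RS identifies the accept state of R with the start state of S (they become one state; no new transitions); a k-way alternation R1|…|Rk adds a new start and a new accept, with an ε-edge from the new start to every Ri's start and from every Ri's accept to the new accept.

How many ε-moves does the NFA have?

8

Per subexpression:
Each of the 5 symbol leaves contributes 0 ε-transitions.
  p·p : 0 ε-transitions
  p·p|p|q|s : 8 ε-transitions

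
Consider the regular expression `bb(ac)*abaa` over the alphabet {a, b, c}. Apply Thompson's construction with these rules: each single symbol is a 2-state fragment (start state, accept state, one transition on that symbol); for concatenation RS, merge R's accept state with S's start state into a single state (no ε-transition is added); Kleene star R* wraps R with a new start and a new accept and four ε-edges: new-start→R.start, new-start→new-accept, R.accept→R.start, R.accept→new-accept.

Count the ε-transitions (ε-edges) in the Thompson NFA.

4

Per subexpression:
Each of the 8 symbol leaves contributes 0 ε-transitions.
  ac : 0 ε-transitions
  (ac)* : 4 ε-transitions
  bb(ac)*abaa : 4 ε-transitions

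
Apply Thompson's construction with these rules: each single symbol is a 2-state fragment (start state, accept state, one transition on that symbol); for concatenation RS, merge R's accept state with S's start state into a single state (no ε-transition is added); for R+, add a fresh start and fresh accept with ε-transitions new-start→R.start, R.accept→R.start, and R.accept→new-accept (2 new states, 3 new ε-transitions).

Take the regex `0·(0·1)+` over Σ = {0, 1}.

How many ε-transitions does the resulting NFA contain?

Per subexpression:
Each of the 3 symbol leaves contributes 0 ε-transitions.
  0·1 — 0 ε-transitions
  (0·1)+ — 3 ε-transitions
  0·(0·1)+ — 3 ε-transitions

3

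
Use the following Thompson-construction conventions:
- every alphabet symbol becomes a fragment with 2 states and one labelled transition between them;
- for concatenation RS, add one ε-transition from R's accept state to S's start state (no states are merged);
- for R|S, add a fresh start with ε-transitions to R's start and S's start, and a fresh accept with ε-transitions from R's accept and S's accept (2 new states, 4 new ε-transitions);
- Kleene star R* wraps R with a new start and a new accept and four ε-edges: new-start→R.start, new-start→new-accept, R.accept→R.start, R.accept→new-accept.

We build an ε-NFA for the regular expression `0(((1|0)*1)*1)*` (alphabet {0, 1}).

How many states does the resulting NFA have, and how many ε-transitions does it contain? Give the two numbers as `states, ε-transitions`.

Per subexpression:
Each of the 5 symbol leaves contributes 2 states and 0 ε-transitions.
  1|0 → 6 states, 4 ε-transitions
  (1|0)* → 8 states, 8 ε-transitions
  (1|0)*1 → 10 states, 9 ε-transitions
  ((1|0)*1)* → 12 states, 13 ε-transitions
  ((1|0)*1)*1 → 14 states, 14 ε-transitions
  (((1|0)*1)*1)* → 16 states, 18 ε-transitions
  0(((1|0)*1)*1)* → 18 states, 19 ε-transitions

18, 19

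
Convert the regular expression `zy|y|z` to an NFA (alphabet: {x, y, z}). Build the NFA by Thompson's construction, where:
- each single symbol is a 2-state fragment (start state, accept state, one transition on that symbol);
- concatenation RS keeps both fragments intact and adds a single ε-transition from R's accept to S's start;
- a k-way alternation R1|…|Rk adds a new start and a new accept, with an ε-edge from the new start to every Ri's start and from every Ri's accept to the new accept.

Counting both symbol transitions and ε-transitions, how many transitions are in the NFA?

11

Recursing over subexpressions:
Each of the 4 symbol leaves contributes 1 transition (1 symbol, 0 ε).
  zy = 3 transitions (2 symbol, 1 ε)
  zy|y|z = 11 transitions (4 symbol, 7 ε)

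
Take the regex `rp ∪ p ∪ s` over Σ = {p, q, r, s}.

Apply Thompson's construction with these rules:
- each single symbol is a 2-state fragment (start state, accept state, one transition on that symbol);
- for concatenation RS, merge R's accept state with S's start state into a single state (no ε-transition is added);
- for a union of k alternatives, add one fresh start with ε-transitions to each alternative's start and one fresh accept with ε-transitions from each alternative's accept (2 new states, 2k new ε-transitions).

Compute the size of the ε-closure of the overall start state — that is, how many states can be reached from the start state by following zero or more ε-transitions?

4

Let C(F) = |ε-closure(F.start)| within fragment F, and note whether F accepts ε. Symbol fragments have C = 1 and do not accept ε. Then:
  rp : same as the first factor's closure: |closure| = 1
  rp ∪ p ∪ s : new start ε-reaches every alternative's start; none of them accept ε, so the new accept is not reached: |closure| = 1 + 1 + 1 + 1 = 4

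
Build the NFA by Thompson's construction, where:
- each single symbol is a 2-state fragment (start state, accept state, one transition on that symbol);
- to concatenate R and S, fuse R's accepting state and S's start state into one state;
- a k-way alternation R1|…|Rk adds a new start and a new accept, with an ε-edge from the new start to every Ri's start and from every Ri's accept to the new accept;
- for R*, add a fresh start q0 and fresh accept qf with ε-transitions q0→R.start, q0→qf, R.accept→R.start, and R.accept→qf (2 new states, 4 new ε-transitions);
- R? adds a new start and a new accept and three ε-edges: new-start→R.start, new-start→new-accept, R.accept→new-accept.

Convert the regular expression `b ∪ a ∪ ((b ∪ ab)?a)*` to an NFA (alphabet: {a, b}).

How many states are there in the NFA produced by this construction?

18

Recursing over subexpressions:
Each of the 6 symbol leaves contributes a 2-state fragment.
  ab = 3 states
  b ∪ ab = 7 states
  (b ∪ ab)? = 9 states
  (b ∪ ab)?a = 10 states
  ((b ∪ ab)?a)* = 12 states
  b ∪ a ∪ ((b ∪ ab)?a)* = 18 states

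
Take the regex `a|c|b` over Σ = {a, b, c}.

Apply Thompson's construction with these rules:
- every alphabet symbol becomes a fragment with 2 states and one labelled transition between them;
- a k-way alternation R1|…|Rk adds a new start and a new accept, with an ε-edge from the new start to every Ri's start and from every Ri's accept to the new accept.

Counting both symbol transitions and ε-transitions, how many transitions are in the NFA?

Building bottom-up:
Each of the 3 symbol leaves contributes 1 transition (1 symbol, 0 ε).
  a|c|b — 9 transitions (3 symbol, 6 ε)

9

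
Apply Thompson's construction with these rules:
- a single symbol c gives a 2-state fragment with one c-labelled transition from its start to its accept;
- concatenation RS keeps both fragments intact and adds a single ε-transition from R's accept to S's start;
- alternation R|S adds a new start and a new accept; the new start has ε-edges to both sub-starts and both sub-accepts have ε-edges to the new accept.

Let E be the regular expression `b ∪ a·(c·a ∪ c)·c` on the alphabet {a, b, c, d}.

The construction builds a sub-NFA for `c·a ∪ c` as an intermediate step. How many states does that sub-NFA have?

8

Fragment for `c·a ∪ c`:
Each of the 3 symbol leaves contributes a 2-state fragment.
  c·a → 4 states
  c·a ∪ c → 8 states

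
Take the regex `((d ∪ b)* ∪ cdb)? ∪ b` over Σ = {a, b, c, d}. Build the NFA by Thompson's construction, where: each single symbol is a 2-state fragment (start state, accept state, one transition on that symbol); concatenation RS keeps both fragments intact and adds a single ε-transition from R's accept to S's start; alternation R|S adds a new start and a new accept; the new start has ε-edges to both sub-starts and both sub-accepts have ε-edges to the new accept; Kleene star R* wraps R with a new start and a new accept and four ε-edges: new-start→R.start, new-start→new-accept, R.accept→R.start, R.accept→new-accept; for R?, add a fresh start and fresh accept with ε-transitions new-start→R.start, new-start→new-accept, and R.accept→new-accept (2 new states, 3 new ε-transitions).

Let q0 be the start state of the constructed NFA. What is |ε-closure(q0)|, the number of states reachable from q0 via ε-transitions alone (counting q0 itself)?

Work bottom-up. For each fragment F, track |ε-closure(F.start)| and whether F's accept lies in that closure (i.e. whether F accepts ε). A single-symbol fragment has closure size 1 and does not accept ε.
  d ∪ b → |closure| = 1 + 1 + 1 = 3 (the new accept is not ε-reachable since no branch accepts ε)
  (d ∪ b)* → |closure| = 1 (new start) + 3 (body) + 1 (new accept) = 5
  cdb → |closure| equals the left operand's closure size = 1 (its accept is not ε-reachable, so the closure stops there)
  (d ∪ b)* ∪ cdb → new start ε-reaches every alternative's start; at least one alternative accepts ε, so the union's new accept is reached too: |closure| = 1 + 5 + 1 + 1 = 8
  ((d ∪ b)* ∪ cdb)? → new start has ε-edges to the inner start and to the new accept, so |closure| = 2 + 8 = 10
  ((d ∪ b)* ∪ cdb)? ∪ b → |closure| = 1 (new start) + (10 + 1) + 1 (new accept, since some branch ε-reaches its own accept) = 13

13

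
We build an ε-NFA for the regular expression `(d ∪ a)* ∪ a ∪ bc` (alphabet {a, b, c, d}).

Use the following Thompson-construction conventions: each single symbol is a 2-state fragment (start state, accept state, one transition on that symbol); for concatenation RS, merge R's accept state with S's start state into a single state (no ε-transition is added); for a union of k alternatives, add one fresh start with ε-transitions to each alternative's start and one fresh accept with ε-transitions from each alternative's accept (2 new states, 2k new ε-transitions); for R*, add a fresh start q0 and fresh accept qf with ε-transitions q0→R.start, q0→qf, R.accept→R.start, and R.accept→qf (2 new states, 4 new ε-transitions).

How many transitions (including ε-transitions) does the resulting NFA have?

19

Bottom-up over the parse tree:
Each of the 5 symbol leaves contributes 1 transition (1 symbol, 0 ε).
  d ∪ a : 6 transitions (2 symbol, 4 ε)
  (d ∪ a)* : 10 transitions (2 symbol, 8 ε)
  bc : 2 transitions (2 symbol, 0 ε)
  (d ∪ a)* ∪ a ∪ bc : 19 transitions (5 symbol, 14 ε)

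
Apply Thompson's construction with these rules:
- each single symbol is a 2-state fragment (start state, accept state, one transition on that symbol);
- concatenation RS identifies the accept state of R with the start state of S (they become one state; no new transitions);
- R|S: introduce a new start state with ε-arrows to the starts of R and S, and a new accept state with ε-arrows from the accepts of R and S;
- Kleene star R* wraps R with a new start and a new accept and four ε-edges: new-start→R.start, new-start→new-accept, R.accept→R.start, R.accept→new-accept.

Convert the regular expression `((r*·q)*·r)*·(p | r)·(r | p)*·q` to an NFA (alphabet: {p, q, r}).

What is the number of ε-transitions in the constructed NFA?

24

Bottom-up over the parse tree:
Each of the 8 symbol leaves contributes 0 ε-transitions.
  r* = 4 ε-transitions
  r*·q = 4 ε-transitions
  (r*·q)* = 8 ε-transitions
  (r*·q)*·r = 8 ε-transitions
  ((r*·q)*·r)* = 12 ε-transitions
  p | r = 4 ε-transitions
  r | p = 4 ε-transitions
  (r | p)* = 8 ε-transitions
  ((r*·q)*·r)*·(p | r)·(r | p)*·q = 24 ε-transitions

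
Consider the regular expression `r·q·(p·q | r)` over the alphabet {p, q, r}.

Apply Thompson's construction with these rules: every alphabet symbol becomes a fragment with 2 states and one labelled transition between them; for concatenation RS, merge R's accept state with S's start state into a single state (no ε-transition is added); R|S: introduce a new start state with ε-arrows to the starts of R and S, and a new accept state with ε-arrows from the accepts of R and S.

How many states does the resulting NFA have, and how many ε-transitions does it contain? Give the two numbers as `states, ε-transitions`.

9, 4

Recursing over subexpressions:
Each of the 5 symbol leaves contributes 2 states and 0 ε-transitions.
  p·q → 3 states, 0 ε-transitions
  p·q | r → 7 states, 4 ε-transitions
  r·q·(p·q | r) → 9 states, 4 ε-transitions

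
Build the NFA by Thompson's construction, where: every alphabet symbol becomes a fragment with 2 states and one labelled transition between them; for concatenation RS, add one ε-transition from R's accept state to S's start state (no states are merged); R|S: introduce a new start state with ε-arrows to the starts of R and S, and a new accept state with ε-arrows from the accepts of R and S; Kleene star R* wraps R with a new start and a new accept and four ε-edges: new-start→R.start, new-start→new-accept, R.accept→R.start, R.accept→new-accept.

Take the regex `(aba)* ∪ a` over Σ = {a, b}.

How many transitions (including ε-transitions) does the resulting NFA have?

14

Building bottom-up:
Each of the 4 symbol leaves contributes 1 transition (1 symbol, 0 ε).
  aba → 5 transitions (3 symbol, 2 ε)
  (aba)* → 9 transitions (3 symbol, 6 ε)
  (aba)* ∪ a → 14 transitions (4 symbol, 10 ε)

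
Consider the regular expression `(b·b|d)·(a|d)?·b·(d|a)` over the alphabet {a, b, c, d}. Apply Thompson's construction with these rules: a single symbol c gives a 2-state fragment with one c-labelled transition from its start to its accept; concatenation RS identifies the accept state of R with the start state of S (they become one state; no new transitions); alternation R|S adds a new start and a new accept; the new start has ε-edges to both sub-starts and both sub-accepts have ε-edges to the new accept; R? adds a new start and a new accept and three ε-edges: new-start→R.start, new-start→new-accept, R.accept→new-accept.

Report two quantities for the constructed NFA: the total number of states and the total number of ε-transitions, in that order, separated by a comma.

20, 15

Per subexpression:
Each of the 8 symbol leaves contributes 2 states and 0 ε-transitions.
  b·b : 3 states, 0 ε-transitions
  b·b|d : 7 states, 4 ε-transitions
  a|d : 6 states, 4 ε-transitions
  (a|d)? : 8 states, 7 ε-transitions
  d|a : 6 states, 4 ε-transitions
  (b·b|d)·(a|d)?·b·(d|a) : 20 states, 15 ε-transitions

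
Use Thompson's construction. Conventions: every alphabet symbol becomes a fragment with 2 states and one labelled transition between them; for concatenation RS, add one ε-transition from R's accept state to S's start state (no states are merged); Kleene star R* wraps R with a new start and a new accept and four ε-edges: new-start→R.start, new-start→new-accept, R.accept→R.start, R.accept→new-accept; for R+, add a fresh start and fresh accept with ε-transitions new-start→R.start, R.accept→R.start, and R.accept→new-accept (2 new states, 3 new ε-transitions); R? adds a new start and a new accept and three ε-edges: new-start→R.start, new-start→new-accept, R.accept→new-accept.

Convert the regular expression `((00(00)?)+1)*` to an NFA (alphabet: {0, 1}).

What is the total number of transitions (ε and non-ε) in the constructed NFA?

Recursing over subexpressions:
Each of the 5 symbol leaves contributes 1 transition (1 symbol, 0 ε).
  00 = 3 transitions (2 symbol, 1 ε)
  (00)? = 6 transitions (2 symbol, 4 ε)
  00(00)? = 10 transitions (4 symbol, 6 ε)
  (00(00)?)+ = 13 transitions (4 symbol, 9 ε)
  (00(00)?)+1 = 15 transitions (5 symbol, 10 ε)
  ((00(00)?)+1)* = 19 transitions (5 symbol, 14 ε)

19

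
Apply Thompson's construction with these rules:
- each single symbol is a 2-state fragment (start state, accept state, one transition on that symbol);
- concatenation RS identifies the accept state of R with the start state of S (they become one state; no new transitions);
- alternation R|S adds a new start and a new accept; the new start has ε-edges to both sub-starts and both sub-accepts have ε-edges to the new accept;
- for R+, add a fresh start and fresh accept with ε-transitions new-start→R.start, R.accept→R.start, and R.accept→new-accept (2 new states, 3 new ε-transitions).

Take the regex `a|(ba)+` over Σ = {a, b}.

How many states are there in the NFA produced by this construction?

9

Building bottom-up:
Each of the 3 symbol leaves contributes a 2-state fragment.
  ba → 3 states
  (ba)+ → 5 states
  a|(ba)+ → 9 states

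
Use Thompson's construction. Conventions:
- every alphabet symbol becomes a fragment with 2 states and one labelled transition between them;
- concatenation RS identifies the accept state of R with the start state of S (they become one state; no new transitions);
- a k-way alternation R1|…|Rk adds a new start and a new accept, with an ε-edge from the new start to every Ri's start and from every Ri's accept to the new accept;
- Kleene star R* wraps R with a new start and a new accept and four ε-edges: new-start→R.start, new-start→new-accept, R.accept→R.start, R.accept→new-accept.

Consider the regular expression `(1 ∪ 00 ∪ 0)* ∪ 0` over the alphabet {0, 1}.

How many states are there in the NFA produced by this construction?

15

Building bottom-up:
Each of the 5 symbol leaves contributes a 2-state fragment.
  00 — 3 states
  1 ∪ 00 ∪ 0 — 9 states
  (1 ∪ 00 ∪ 0)* — 11 states
  (1 ∪ 00 ∪ 0)* ∪ 0 — 15 states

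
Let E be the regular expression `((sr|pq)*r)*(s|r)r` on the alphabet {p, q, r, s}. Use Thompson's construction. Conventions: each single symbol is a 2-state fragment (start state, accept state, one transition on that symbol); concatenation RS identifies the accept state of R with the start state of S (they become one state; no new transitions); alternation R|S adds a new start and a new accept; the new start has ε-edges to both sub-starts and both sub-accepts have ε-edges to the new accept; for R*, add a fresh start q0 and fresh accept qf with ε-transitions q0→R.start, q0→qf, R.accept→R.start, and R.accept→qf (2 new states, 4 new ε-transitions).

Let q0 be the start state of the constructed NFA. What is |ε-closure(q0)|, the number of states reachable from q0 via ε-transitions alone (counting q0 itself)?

9

Work bottom-up. For each fragment F, track |ε-closure(F.start)| and whether F's accept lies in that closure (i.e. whether F accepts ε). A single-symbol fragment has closure size 1 and does not accept ε.
  sr — same as the first factor's closure: |closure| = 1
  pq — |closure| equals the left operand's closure size = 1 (its accept is not ε-reachable, so the closure stops there)
  sr|pq — |closure| = 1 + 1 + 1 = 3 (the new accept is not ε-reachable since no branch accepts ε)
  (sr|pq)* — |closure| = 1 (new start) + 3 (body) + 1 (new accept) = 5
  (sr|pq)*r — the left operand accepts ε, so the closure extends into the next operand (the shared merged state is already counted); |closure| = 5 + (1−1) = 5
  ((sr|pq)*r)* — new start has ε-edges to the inner start and to the new accept, so |closure| = 2 + 5 = 7
  s|r — |closure| = 1 + 1 + 1 = 3 (the new accept is not ε-reachable since no branch accepts ε)
  ((sr|pq)*r)*(s|r)r — the left operand accepts ε, so the closure extends into the next operand (the shared merged state is already counted); |closure| = 7 + (3−1) = 9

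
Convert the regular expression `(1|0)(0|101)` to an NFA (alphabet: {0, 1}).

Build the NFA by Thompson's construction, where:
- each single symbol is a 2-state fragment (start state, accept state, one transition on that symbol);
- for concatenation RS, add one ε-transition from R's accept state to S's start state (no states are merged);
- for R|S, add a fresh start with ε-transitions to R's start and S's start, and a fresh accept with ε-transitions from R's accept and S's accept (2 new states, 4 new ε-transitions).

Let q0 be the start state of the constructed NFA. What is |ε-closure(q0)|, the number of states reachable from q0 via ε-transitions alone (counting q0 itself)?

Let C(F) = |ε-closure(F.start)| within fragment F, and note whether F accepts ε. Symbol fragments have C = 1 and do not accept ε. Then:
  1|0 : |closure| = 1 + 1 + 1 = 3 (the new accept is not ε-reachable since no branch accepts ε)
  101 : |closure| equals the left operand's closure size = 1 (its accept is not ε-reachable, so the closure stops there)
  0|101 : new start ε-reaches every alternative's start; none of them accept ε, so the new accept is not reached: |closure| = 1 + 1 + 1 = 3
  (1|0)(0|101) : |closure| equals the left operand's closure size = 3 (its accept is not ε-reachable, so the closure stops there)

3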